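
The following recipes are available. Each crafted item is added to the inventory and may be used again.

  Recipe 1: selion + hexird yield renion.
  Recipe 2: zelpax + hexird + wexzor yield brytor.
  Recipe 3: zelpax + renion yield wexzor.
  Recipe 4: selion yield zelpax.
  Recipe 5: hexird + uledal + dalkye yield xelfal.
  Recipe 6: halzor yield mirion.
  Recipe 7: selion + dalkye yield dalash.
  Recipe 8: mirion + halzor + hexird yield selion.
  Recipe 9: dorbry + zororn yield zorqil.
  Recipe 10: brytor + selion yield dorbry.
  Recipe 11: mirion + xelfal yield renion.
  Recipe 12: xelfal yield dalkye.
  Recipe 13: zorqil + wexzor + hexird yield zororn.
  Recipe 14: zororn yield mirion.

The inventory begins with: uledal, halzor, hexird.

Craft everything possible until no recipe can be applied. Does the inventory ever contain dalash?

dalash would need selion and dalkye (Recipe 7), but dalkye is never obtained.

No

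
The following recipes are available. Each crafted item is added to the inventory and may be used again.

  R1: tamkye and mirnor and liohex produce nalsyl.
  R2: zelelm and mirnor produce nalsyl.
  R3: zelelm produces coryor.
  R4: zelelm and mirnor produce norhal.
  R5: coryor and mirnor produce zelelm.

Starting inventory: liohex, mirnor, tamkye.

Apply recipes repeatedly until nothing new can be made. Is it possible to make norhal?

No

norhal would need zelelm and mirnor (R4), but zelelm is never obtained.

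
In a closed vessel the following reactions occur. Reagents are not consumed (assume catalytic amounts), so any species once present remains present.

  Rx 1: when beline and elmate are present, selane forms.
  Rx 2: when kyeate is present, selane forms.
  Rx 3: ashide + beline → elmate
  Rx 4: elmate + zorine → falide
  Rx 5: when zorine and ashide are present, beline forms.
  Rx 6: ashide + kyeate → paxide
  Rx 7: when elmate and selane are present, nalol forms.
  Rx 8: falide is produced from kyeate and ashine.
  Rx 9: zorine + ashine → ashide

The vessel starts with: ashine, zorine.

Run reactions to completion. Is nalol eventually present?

Yes

zorine and ashine present → ashide forms (Rx 9).
zorine and ashide present → beline forms (Rx 5).
ashide and beline present → elmate forms (Rx 3).
beline and elmate present → selane forms (Rx 1).
elmate and selane present → nalol forms (Rx 7).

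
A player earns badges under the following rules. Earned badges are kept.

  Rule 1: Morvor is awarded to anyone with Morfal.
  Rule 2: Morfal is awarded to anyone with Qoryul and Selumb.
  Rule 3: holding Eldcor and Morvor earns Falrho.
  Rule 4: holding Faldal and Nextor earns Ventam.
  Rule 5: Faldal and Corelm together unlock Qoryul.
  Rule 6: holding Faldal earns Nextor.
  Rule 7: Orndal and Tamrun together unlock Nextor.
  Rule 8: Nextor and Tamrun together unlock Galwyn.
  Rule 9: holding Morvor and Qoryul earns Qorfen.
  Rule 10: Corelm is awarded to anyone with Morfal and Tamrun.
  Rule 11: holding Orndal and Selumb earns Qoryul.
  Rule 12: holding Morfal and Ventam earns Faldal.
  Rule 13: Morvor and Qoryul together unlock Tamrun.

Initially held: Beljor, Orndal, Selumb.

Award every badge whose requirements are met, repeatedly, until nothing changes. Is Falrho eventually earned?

No

Falrho would need Eldcor and Morvor (Rule 3), but Eldcor is never earned.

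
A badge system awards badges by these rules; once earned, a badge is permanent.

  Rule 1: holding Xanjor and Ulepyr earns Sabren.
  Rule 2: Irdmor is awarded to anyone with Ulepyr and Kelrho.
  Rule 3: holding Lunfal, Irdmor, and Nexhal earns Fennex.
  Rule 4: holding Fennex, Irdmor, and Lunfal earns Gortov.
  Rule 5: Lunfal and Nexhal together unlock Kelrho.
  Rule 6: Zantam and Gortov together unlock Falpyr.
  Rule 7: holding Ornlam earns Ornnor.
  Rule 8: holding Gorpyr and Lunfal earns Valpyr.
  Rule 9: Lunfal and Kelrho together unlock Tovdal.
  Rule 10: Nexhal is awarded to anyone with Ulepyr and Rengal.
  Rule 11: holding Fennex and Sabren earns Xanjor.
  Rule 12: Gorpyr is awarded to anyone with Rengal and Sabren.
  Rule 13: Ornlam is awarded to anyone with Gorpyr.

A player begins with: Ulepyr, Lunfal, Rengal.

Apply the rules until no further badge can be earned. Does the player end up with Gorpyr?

Gorpyr would need Rengal and Sabren (Rule 12), but Sabren is never earned.

No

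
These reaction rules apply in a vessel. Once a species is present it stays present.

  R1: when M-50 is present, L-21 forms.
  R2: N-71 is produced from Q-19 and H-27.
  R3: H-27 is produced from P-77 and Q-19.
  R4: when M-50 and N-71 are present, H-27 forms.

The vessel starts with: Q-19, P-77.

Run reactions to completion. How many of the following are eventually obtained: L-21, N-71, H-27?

2

P-77 and Q-19 present → H-27 forms (R3).
Q-19 and H-27 present → N-71 forms (R2).
L-21 would need M-50 (R1), but M-50 never forms.
N-71: reached.
H-27: reached.
Reached: N-71 and H-27 — 2 of the 3.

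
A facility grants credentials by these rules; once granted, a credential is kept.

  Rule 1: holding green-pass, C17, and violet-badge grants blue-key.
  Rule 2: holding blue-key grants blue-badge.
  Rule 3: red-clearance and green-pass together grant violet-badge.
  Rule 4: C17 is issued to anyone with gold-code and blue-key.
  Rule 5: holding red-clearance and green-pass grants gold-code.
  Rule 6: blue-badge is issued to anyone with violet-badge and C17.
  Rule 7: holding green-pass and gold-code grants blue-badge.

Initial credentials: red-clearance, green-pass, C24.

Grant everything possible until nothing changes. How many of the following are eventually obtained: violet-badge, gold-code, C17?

Holding red-clearance and green-pass grants violet-badge (Rule 3).
Holding red-clearance and green-pass grants gold-code (Rule 5).
violet-badge: reached.
gold-code: reached.
C17 would need gold-code and blue-key (Rule 4), but blue-key is never granted.
Reached: violet-badge and gold-code — 2 of the 3.

2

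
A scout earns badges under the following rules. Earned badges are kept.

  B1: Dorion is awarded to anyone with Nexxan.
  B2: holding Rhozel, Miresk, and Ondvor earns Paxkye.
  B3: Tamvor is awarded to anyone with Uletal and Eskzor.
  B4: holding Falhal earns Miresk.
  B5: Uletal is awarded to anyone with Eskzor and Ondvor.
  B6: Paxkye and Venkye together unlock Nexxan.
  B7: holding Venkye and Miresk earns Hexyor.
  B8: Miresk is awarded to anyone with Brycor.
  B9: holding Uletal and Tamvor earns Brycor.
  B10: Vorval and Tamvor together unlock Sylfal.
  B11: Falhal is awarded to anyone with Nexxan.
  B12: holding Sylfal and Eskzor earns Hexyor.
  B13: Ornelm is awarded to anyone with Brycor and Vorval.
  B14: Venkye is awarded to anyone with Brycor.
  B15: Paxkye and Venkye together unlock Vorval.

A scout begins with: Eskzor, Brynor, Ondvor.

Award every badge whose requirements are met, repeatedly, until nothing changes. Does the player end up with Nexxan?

Nexxan would need Paxkye and Venkye (B6), but Paxkye is never earned.

No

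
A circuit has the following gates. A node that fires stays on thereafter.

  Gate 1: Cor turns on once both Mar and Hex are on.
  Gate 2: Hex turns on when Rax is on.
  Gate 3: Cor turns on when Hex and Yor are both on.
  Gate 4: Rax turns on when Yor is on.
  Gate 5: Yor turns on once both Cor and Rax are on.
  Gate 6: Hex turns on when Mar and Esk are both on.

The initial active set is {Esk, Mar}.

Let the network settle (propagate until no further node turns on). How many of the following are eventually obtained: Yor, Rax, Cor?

1

Gate 6: Mar and Esk on → Hex on.
Mar and Hex are on, so Cor turns on (Gate 1).
Yor would need Cor and Rax (Gate 5), but Rax never turns on.
Rax would need Yor (Gate 4), but Yor never turns on.
Cor: reached.
Reached: Cor — 1 of the 3.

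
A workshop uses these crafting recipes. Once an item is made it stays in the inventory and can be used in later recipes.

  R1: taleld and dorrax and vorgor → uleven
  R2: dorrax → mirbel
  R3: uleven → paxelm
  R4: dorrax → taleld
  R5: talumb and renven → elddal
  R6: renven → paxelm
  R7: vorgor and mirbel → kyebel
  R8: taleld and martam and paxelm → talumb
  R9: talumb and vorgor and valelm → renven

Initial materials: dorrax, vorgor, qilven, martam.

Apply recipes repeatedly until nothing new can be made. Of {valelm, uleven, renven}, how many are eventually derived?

Using R4, dorrax makes taleld.
Using R1, taleld, dorrax, and vorgor make uleven.
No rule produces valelm, and it is not given.
uleven: reached.
renven would need talumb, vorgor, and valelm (R9), but valelm is never obtained.
Reached: uleven — 1 of the 3.

1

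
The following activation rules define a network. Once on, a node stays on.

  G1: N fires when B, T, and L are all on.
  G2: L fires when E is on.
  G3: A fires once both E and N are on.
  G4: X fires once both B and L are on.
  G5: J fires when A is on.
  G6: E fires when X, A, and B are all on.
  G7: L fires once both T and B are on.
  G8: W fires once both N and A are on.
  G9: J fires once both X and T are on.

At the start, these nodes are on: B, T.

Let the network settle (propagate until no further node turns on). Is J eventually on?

T and B are on, so L fires (G7).
G4: B and L on → X on.
G9: X and T on → J on.

Yes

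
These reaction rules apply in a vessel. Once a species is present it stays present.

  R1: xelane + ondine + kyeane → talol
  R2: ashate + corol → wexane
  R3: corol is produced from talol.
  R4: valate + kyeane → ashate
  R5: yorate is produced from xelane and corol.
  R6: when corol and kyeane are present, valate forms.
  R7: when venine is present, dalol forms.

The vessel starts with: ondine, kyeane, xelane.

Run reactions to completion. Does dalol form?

dalol would need venine (R7), but venine never forms.

No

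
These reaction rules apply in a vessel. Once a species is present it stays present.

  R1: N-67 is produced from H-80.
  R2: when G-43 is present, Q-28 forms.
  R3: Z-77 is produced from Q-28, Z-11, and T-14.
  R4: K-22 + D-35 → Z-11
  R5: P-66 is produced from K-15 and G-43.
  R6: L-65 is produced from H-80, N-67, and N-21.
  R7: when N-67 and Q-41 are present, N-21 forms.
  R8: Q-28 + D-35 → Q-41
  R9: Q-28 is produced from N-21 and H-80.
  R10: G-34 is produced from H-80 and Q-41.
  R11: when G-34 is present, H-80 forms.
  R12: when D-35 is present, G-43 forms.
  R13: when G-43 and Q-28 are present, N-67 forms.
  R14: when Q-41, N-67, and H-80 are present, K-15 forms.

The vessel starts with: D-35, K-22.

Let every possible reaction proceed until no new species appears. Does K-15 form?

No

K-15 would need Q-41, N-67, and H-80 (R14), but H-80 never forms.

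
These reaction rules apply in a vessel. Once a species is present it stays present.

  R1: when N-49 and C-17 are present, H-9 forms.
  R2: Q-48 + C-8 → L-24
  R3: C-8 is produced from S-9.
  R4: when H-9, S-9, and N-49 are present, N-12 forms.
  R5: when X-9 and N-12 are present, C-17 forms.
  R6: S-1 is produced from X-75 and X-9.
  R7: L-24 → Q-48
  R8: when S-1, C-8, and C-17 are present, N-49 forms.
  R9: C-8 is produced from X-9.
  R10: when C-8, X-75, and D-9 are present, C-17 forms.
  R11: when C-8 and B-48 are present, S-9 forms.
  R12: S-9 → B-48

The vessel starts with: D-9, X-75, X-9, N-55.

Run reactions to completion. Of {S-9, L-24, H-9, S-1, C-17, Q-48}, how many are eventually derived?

X-75 and X-9 present → S-1 forms (R6).
X-9 present → C-8 forms (R9).
C-8, X-75, and D-9 present → C-17 forms (R10).
S-1, C-8, and C-17 present → N-49 forms (R8).
N-49 and C-17 present → H-9 forms (R1).
S-9 would need C-8 and B-48 (R11), but B-48 never forms.
L-24 would need Q-48 and C-8 (R2), but Q-48 never forms.
H-9: reached.
S-1: reached.
C-17: reached.
Q-48 would need L-24 (R7), but L-24 never forms.
Reached: H-9, S-1, and C-17 — 3 of the 6.

3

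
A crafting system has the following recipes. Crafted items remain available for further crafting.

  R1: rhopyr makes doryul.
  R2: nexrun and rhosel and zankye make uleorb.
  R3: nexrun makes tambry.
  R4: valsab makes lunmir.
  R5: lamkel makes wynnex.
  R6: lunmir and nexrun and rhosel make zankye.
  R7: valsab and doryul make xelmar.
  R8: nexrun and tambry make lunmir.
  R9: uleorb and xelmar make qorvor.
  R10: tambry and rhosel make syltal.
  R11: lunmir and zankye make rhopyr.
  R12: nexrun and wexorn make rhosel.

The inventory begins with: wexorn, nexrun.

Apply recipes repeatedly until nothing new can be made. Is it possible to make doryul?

Yes

Using R12, nexrun and wexorn make rhosel.
nexrun → tambry (R3).
Using R8, nexrun and tambry make lunmir.
Using R6, lunmir, nexrun, and rhosel make zankye.
Using R11, lunmir and zankye make rhopyr.
Using R1, rhopyr makes doryul.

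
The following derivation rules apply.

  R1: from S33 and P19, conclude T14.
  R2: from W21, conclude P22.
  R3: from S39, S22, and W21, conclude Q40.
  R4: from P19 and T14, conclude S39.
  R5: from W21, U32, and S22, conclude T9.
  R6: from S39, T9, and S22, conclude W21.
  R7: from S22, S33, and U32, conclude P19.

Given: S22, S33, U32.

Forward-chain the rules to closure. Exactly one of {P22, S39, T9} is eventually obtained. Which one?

From S22, S33, and U32, R7 gives P19.
S33 and P19 hold, so T14 follows (R1).
P19 and T14 hold, so S39 follows (R4).
P22 would need W21 (R2), but W21 is never established. T9 would need W21, U32, and S22 (R5), but W21 is never established.

S39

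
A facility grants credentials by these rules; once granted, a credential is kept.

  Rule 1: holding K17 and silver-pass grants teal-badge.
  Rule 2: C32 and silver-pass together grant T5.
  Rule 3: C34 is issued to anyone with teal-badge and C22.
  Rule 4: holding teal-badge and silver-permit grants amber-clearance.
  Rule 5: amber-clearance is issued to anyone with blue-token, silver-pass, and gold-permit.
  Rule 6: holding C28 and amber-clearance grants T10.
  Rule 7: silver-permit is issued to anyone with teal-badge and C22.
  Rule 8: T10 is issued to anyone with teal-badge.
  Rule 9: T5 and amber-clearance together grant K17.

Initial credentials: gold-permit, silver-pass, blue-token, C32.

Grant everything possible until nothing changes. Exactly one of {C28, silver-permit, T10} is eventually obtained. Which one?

Holding blue-token, silver-pass, and gold-permit grants amber-clearance (Rule 5).
Holding C32 and silver-pass grants T5 (Rule 2).
Holding T5 and amber-clearance grants K17 (Rule 9).
Holding K17 and silver-pass grants teal-badge (Rule 1).
Holding teal-badge grants T10 (Rule 8).
No rule produces C28, and it is not given. silver-permit would need teal-badge and C22 (Rule 7), but C22 is never granted.

T10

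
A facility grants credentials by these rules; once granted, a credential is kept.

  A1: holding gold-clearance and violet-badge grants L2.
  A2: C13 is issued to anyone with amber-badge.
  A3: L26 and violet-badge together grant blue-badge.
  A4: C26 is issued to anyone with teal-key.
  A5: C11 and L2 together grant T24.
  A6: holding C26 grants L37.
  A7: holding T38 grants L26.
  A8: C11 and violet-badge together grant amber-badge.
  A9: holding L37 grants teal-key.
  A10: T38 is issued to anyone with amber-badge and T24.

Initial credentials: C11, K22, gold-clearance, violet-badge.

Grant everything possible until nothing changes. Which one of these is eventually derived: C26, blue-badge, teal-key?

blue-badge

Holding C11 and violet-badge grants amber-badge (A8).
Holding gold-clearance and violet-badge grants L2 (A1).
Holding C11 and L2 grants T24 (A5).
Holding amber-badge and T24 grants T38 (A10).
Holding T38 grants L26 (A7).
Holding L26 and violet-badge grants blue-badge (A3).
C26 would need teal-key (A4), but teal-key is never granted. teal-key would need L37 (A9), but L37 is never granted.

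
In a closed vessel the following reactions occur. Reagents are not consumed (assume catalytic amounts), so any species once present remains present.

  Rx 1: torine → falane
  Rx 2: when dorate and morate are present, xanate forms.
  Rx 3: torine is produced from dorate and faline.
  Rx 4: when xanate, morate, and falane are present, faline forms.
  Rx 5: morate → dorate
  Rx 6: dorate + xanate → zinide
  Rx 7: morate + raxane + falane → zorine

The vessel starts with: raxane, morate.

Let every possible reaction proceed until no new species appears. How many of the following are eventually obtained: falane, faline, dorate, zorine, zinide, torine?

2

morate present → dorate forms (Rx 5).
dorate and morate present → xanate forms (Rx 2).
dorate and xanate present → zinide forms (Rx 6).
falane would need torine (Rx 1), but torine never forms.
faline would need xanate, morate, and falane (Rx 4), but falane never forms.
dorate: reached.
zorine would need morate, raxane, and falane (Rx 7), but falane never forms.
zinide: reached.
torine would need dorate and faline (Rx 3), but faline never forms.
Reached: dorate and zinide — 2 of the 6.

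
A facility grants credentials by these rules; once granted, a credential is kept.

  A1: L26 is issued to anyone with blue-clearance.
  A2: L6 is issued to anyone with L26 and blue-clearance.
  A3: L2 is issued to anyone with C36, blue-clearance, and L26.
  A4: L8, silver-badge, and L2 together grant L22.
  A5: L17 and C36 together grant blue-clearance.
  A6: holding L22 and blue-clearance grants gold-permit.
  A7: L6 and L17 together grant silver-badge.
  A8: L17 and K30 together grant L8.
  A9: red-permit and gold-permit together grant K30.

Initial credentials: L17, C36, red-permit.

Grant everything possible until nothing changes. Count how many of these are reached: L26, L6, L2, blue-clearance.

Holding L17 and C36 grants blue-clearance (A5).
Holding blue-clearance grants L26 (A1).
Holding C36, blue-clearance, and L26 grants L2 (A3).
Holding L26 and blue-clearance grants L6 (A2).
L26: reached.
L6: reached.
L2: reached.
blue-clearance: reached.
All 4 are reached.

4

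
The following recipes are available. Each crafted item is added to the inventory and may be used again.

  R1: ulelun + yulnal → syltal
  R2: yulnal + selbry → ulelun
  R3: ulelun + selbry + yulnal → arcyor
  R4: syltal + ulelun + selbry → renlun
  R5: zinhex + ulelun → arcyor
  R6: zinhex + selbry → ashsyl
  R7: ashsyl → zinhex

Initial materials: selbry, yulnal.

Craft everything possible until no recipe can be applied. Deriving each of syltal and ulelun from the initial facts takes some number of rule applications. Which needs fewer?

ulelun

ulelun: yulnal + selbry → ulelun (R2). [1 rule application]
syltal: Using R2, yulnal and selbry make ulelun. ulelun + yulnal → syltal (R1). [2 rule applications]
ulelun needs fewer.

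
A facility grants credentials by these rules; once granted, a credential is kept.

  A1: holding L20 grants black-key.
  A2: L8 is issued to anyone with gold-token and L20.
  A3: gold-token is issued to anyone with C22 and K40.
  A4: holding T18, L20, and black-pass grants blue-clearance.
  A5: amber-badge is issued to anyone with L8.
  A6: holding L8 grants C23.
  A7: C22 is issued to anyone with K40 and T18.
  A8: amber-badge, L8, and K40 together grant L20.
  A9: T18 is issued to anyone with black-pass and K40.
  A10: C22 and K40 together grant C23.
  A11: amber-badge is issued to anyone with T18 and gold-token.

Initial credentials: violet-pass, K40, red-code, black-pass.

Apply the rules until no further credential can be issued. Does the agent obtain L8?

No

L8 would need gold-token and L20 (A2), but L20 is never granted.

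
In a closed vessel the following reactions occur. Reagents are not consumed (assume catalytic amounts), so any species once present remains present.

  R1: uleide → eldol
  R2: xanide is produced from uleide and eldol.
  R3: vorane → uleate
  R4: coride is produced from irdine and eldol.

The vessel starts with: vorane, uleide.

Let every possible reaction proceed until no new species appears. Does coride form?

No

coride would need irdine and eldol (R4), but irdine never forms.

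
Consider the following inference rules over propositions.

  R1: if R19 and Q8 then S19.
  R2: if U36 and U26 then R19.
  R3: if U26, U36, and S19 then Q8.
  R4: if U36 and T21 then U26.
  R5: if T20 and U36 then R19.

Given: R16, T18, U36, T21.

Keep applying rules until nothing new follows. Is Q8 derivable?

Q8 would need U26, U36, and S19 (R3), but S19 is never established.

No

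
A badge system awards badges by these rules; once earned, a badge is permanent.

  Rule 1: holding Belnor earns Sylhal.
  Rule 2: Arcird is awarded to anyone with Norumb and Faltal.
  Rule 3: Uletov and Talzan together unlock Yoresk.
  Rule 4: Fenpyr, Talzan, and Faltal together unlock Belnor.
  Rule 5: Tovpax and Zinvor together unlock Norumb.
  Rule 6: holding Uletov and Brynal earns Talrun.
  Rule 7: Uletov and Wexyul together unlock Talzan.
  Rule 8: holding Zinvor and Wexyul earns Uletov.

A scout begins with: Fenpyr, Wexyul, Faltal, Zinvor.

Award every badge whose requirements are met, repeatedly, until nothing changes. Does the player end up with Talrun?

No

Talrun would need Uletov and Brynal (Rule 6), but Brynal is never earned.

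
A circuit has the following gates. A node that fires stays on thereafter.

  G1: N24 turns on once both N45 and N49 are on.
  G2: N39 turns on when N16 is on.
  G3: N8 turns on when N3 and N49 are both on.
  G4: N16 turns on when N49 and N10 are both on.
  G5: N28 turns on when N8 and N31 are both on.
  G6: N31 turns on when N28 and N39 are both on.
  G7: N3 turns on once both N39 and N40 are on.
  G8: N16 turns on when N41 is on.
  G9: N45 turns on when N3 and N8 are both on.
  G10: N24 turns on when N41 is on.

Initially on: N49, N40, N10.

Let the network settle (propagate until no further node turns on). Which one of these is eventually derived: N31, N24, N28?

G4: N49 and N10 on → N16 on.
N16 is on, so N39 turns on (G2).
N39 and N40 are on, so N3 turns on (G7).
G3: N3 and N49 on → N8 on.
N3 and N8 are on, so N45 turns on (G9).
G1: N45 and N49 on → N24 on.
N31 would need N28 and N39 (G6), but N28 never turns on. N28 would need N8 and N31 (G5), but N31 never turns on.

N24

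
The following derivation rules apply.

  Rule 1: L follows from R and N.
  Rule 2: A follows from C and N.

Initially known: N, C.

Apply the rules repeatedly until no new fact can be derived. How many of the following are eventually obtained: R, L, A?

1

From C and N, Rule 2 gives A.
No rule produces R, and it is not given.
L would need R and N (Rule 1), but R is never established.
A: reached.
Reached: A — 1 of the 3.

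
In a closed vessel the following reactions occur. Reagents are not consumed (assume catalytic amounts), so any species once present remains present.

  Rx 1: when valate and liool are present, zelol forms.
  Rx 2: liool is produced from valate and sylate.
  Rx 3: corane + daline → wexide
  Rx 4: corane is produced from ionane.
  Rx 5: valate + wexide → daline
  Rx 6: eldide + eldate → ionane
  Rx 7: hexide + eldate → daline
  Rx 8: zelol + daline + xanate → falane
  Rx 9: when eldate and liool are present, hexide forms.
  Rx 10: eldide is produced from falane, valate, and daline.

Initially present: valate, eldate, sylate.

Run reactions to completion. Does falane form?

No

falane would need zelol, daline, and xanate (Rx 8), but xanate never forms.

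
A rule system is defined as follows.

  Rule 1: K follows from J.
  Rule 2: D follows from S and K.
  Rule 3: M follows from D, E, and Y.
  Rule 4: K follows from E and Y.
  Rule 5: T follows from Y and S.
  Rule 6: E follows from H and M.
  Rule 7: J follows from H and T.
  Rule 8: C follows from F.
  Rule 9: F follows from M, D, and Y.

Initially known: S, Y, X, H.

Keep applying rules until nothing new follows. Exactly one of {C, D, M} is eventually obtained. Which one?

D

Y and S hold, so T follows (Rule 5).
H and T hold, so J follows (Rule 7).
From J, Rule 1 gives K.
S and K hold, so D follows (Rule 2).
M would need D, E, and Y (Rule 3), but E is never established. C would need F (Rule 8), but F is never established.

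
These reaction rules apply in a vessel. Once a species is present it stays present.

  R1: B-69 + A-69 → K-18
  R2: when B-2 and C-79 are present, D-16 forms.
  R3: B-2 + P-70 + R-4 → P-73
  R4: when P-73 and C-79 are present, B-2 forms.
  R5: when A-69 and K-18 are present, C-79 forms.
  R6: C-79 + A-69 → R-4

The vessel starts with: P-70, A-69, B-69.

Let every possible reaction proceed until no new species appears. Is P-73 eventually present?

P-73 would need B-2, P-70, and R-4 (R3), but B-2 never forms.

No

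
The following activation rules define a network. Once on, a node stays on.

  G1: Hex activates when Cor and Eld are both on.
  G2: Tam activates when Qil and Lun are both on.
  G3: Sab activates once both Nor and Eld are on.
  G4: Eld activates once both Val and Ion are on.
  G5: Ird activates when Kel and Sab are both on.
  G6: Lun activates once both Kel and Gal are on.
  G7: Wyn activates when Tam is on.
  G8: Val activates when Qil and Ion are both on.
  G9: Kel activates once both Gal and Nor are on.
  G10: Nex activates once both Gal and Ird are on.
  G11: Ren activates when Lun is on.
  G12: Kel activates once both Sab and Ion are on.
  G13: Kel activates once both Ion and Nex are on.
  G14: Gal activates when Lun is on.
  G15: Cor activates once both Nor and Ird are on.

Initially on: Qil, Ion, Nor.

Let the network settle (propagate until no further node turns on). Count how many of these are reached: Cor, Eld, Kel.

Qil and Ion are on, so Val activates (G8).
G4: Val and Ion on → Eld on.
G3: Nor and Eld on → Sab on.
G12: Sab and Ion on → Kel on.
G5: Kel and Sab on → Ird on.
Nor and Ird are on, so Cor activates (G15).
Cor: reached.
Eld: reached.
Kel: reached.
All 3 are reached.

3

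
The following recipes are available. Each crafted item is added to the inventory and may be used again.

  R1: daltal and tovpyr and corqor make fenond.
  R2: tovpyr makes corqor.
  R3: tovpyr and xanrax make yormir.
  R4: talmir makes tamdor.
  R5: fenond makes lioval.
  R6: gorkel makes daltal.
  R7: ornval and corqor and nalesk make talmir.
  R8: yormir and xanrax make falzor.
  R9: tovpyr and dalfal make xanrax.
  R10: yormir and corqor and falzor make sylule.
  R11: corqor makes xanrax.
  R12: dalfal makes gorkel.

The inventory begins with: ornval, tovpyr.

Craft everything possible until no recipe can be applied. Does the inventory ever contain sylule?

Yes

Using R2, tovpyr makes corqor.
Using R11, corqor makes xanrax.
tovpyr and xanrax → yormir (R3).
yormir and xanrax → falzor (R8).
Using R10, yormir, corqor, and falzor make sylule.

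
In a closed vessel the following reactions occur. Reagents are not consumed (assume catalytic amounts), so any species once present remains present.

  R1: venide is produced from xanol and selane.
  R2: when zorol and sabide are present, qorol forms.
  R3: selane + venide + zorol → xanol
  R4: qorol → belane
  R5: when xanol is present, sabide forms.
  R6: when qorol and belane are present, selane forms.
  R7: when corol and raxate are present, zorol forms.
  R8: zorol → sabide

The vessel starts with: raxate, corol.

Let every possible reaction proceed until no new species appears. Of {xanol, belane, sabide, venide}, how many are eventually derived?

2

corol and raxate present → zorol forms (R7).
zorol present → sabide forms (R8).
zorol and sabide present → qorol forms (R2).
qorol present → belane forms (R4).
xanol would need selane, venide, and zorol (R3), but venide never forms.
belane: reached.
sabide: reached.
venide would need xanol and selane (R1), but xanol never forms.
Reached: belane and sabide — 2 of the 4.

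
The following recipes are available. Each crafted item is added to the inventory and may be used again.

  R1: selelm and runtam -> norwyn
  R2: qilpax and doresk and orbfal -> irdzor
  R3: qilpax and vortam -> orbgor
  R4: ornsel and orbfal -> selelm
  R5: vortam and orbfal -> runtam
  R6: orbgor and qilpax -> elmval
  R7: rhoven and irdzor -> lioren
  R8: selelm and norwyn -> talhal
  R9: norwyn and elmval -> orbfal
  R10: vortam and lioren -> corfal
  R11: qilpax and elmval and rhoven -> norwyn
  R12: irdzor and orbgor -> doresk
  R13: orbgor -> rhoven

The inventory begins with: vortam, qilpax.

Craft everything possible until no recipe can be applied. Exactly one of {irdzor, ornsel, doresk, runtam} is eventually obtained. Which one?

runtam

qilpax and vortam -> orbgor (R3).
Using R6, orbgor and qilpax make elmval.
Using R13, orbgor makes rhoven.
qilpax and elmval and rhoven -> norwyn (R11).
Using R9, norwyn and elmval make orbfal.
vortam and orbfal -> runtam (R5).
doresk would need irdzor and orbgor (R12), but irdzor is never obtained. No rule produces ornsel, and it is not given. irdzor would need qilpax, doresk, and orbfal (R2), but doresk is never obtained.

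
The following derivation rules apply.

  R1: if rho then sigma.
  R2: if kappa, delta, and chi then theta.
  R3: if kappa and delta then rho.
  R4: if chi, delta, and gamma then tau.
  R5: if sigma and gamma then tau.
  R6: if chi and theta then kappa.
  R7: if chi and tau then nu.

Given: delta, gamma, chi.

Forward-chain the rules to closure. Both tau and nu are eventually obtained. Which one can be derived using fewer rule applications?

tau

tau: chi, delta, and gamma hold, so tau follows (R4). [1 rule application]
nu: From chi, delta, and gamma, R4 gives tau. chi and tau hold, so nu follows (R7). [2 rule applications]
tau needs fewer.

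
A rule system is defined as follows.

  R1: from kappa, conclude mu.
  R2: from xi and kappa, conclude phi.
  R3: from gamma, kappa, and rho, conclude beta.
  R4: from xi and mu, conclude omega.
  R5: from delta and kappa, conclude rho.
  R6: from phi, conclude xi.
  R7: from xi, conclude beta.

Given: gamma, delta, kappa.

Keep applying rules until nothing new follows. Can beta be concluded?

Yes

From delta and kappa, R5 gives rho.
gamma, kappa, and rho hold, so beta follows (R3).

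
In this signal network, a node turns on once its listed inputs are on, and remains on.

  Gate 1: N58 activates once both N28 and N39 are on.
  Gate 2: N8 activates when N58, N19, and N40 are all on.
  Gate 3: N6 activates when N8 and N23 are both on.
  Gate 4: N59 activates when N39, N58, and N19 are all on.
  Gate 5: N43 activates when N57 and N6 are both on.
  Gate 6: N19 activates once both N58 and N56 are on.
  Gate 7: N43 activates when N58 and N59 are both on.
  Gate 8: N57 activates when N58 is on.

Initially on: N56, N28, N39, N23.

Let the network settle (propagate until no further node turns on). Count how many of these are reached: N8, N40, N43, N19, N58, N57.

Gate 1: N28 and N39 on → N58 on.
Gate 6: N58 and N56 on → N19 on.
Gate 8: N58 on → N57 on.
Gate 4: N39, N58, and N19 on → N59 on.
N58 and N59 are on, so N43 activates (Gate 7).
N8 would need N58, N19, and N40 (Gate 2), but N40 never turns on.
No rule produces N40, and it is not given.
N43: reached.
N19: reached.
N58: reached.
N57: reached.
Reached: N43, N19, N58, and N57 — 4 of the 6.

4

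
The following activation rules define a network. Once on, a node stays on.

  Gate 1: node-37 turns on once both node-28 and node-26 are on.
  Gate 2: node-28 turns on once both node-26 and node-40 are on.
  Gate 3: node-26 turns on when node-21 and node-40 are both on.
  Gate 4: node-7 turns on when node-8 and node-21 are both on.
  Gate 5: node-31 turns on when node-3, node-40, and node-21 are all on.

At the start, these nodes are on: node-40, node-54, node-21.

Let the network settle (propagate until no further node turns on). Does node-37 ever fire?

Yes

Gate 3: node-21 and node-40 on → node-26 on.
Gate 2: node-26 and node-40 on → node-28 on.
Gate 1: node-28 and node-26 on → node-37 on.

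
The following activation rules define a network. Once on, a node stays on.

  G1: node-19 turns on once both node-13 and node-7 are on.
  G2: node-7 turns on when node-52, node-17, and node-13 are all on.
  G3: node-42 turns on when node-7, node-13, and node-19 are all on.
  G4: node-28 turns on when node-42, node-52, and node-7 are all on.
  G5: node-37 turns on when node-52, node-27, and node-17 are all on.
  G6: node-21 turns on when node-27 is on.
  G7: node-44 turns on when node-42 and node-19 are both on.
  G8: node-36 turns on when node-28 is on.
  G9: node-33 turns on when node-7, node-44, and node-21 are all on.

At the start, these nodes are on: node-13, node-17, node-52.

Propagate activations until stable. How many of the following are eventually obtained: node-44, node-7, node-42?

3

node-52, node-17, and node-13 are on, so node-7 turns on (G2).
node-13 and node-7 are on, so node-19 turns on (G1).
G3: node-7, node-13, and node-19 on → node-42 on.
node-42 and node-19 are on, so node-44 turns on (G7).
node-44: reached.
node-7: reached.
node-42: reached.
All 3 are reached.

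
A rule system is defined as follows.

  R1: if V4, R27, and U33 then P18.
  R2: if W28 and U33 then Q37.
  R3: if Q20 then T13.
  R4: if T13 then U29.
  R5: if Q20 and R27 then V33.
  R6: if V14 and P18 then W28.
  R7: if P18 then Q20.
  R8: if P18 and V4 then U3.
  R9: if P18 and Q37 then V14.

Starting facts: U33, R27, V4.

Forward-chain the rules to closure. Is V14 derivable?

No

V14 would need P18 and Q37 (R9), but Q37 is never established.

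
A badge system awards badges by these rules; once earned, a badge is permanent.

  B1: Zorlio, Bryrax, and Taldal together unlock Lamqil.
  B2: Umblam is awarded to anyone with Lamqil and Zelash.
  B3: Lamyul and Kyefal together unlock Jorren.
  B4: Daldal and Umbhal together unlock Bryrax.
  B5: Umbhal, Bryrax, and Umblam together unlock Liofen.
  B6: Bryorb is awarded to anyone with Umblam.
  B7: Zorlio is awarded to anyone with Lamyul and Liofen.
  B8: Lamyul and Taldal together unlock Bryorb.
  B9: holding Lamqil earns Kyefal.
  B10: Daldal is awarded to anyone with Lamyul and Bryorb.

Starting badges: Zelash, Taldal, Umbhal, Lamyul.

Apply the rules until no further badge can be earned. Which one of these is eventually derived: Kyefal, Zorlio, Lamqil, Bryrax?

Bryrax

With Lamyul and Taldal, Bryorb is earned (B8).
With Lamyul and Bryorb, Daldal is earned (B10).
With Daldal and Umbhal, Bryrax is earned (B4).
Zorlio would need Lamyul and Liofen (B7), but Liofen is never earned. Kyefal would need Lamqil (B9), but Lamqil is never earned. Lamqil would need Zorlio, Bryrax, and Taldal (B1), but Zorlio is never earned.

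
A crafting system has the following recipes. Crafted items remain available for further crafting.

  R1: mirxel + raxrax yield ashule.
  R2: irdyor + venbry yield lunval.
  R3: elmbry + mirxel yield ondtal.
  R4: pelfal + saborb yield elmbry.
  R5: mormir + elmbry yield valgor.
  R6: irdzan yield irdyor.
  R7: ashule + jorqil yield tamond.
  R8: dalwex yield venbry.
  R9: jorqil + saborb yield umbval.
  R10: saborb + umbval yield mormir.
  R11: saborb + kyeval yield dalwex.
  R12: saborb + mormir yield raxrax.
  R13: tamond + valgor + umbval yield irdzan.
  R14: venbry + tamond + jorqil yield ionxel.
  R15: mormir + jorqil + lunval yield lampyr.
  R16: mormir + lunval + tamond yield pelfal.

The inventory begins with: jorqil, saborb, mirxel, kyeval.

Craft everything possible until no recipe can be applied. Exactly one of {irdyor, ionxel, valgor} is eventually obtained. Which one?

Using R11, saborb and kyeval make dalwex.
jorqil + saborb → umbval (R9).
saborb + umbval → mormir (R10).
dalwex → venbry (R8).
saborb + mormir → raxrax (R12).
mirxel + raxrax → ashule (R1).
Using R7, ashule and jorqil make tamond.
venbry + tamond + jorqil → ionxel (R14).
irdyor would need irdzan (R6), but irdzan is never obtained. valgor would need mormir and elmbry (R5), but elmbry is never obtained.

ionxel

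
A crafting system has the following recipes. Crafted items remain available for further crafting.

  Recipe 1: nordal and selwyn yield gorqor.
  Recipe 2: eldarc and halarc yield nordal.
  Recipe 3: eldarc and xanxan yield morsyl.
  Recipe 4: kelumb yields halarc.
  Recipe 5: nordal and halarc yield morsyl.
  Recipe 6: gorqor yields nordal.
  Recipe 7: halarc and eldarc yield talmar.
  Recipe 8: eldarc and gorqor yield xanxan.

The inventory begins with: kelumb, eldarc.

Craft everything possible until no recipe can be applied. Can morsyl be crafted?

Using Recipe 4, kelumb makes halarc.
eldarc and halarc → nordal (Recipe 2).
nordal and halarc → morsyl (Recipe 5).

Yes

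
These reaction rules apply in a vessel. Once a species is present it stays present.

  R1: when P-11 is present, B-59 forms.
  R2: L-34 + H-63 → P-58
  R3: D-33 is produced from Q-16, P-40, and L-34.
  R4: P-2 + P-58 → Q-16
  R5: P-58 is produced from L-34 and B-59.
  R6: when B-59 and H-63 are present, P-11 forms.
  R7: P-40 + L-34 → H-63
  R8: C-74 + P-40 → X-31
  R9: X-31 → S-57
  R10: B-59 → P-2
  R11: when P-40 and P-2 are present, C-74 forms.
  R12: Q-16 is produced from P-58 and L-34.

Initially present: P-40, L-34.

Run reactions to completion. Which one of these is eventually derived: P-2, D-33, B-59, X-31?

D-33

P-40 and L-34 present → H-63 forms (R7).
L-34 and H-63 present → P-58 forms (R2).
P-58 and L-34 present → Q-16 forms (R12).
Q-16, P-40, and L-34 present → D-33 forms (R3).
X-31 would need C-74 and P-40 (R8), but C-74 never forms. P-2 would need B-59 (R10), but B-59 never forms. B-59 would need P-11 (R1), but P-11 never forms.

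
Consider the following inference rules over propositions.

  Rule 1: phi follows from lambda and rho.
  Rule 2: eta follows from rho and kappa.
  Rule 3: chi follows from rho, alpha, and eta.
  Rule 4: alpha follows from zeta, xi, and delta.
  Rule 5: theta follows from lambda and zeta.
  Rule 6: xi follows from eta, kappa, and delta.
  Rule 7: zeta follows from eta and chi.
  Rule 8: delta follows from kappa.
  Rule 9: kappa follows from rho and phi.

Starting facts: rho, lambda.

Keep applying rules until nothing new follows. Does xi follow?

Yes

From lambda and rho, Rule 1 gives phi.
From rho and phi, Rule 9 gives kappa.
rho and kappa hold, so eta follows (Rule 2).
kappa holds, so delta follows (Rule 8).
eta, kappa, and delta hold, so xi follows (Rule 6).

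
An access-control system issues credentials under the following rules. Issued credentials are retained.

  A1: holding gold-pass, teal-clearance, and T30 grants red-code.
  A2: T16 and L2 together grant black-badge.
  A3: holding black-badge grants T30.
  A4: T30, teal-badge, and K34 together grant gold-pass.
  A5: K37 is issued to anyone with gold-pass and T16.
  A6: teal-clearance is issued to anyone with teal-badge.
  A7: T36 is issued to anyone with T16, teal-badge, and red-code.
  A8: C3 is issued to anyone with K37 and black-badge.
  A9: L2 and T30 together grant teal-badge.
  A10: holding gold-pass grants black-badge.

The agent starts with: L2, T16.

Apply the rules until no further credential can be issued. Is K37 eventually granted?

K37 would need gold-pass and T16 (A5), but gold-pass is never granted.

No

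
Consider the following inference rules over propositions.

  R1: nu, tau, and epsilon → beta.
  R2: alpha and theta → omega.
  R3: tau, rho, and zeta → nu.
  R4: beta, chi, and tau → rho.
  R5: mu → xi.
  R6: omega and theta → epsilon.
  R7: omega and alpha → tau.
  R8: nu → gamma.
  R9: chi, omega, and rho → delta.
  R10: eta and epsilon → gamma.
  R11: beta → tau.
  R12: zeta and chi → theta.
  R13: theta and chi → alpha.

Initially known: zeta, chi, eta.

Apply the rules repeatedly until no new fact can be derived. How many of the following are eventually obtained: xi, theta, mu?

1

From zeta and chi, R12 gives theta.
xi would need mu (R5), but mu is never established.
theta: reached.
No rule produces mu, and it is not given.
Reached: theta — 1 of the 3.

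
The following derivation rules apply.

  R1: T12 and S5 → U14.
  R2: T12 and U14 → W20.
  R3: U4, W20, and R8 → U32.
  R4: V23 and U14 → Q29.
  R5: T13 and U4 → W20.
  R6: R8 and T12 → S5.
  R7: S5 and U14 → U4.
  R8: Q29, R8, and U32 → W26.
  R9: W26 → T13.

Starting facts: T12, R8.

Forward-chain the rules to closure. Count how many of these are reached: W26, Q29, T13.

W26 would need Q29, R8, and U32 (R8), but Q29 is never established.
Q29 would need V23 and U14 (R4), but V23 is never established.
T13 would need W26 (R9), but W26 is never established.
None of the 3 are reached.

0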